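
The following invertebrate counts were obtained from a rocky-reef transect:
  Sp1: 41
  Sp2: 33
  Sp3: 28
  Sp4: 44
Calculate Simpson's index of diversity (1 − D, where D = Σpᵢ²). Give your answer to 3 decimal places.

Total N = 41+33+28+44 = 146, so the proportions are 0.28082, 0.22603, 0.19178, 0.30137 (working shown to 5 dp, full precision carried).
D = 0.28082² + 0.22603² + 0.19178² + 0.30137² = 0.07886 + 0.05109 + 0.03678 + 0.09082 = 0.25755.
So 1 − D = 0.74245, i.e. 0.742 to 3 decimal places.

0.742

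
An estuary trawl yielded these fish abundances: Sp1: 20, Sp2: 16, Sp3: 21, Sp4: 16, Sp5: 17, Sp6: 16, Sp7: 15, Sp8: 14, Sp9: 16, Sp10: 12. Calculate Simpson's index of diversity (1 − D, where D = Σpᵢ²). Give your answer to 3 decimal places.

Total N = 20+16+21+16+17+16+15+14+16+12 = 163, so the proportions are 0.1227, 0.09816, 0.12883, 0.09816, 0.10429, 0.09816, 0.09202, 0.08589, 0.09816, 0.07362 (working shown to 5 dp, full precision carried).
D = 0.1227² + 0.09816² + 0.12883² + 0.09816² + 0.10429² + 0.09816² + 0.09202² + 0.08589² + 0.09816² + 0.07362² = 0.01506 + 0.00964 + 0.01660 + 0.00964 + 0.01088 + 0.00964 + 0.00847 + 0.00738 + 0.00964 + 0.00542 = 0.10234.
So 1 − D = 0.89766, i.e. 0.898 to 3 decimal places.

0.898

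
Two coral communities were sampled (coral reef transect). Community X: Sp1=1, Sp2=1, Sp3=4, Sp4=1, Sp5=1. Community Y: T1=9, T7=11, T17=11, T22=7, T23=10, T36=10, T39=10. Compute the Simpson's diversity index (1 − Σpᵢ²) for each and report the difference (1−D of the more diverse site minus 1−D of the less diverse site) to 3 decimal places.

0.167

Community X: N=8, proportions 0.125, 0.125, 0.5, 0.125, 0.125, giving 1−D = 0.68750 (working shown to 5 dp, full precision carried).
Community Y: N=68, proportions 0.13235, 0.16176, 0.16176, 0.10294, 0.14706, 0.14706, 0.14706, giving 1−D = 0.85467.
Difference = |0.68750 − 0.85467| = 0.16717, i.e. 0.167 to 3 decimal places.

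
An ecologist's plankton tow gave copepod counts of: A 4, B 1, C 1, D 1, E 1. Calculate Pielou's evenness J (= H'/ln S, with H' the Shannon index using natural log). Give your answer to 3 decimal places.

Total N = 4+1+1+1+1 = 8, so the proportions are 0.5, 0.125, 0.125, 0.125, 0.125 (working shown to 5 dp, full precision carried).
H' = −Σ pᵢ ln pᵢ = −((-0.34657) + (-0.25993) + (-0.25993) + (-0.25993) + (-0.25993)) = 1.38629.
With S = 5 species, ln S = 1.60944, so J = 1.38629/1.60944 = 0.86135, i.e. 0.861 to 3 decimal places.

0.861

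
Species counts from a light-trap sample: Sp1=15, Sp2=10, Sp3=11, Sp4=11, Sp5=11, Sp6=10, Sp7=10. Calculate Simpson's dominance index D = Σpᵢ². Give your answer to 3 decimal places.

0.146

Total N = 15+10+11+11+11+10+10 = 78, so the proportions are 0.19231, 0.12821, 0.14103, 0.14103, 0.14103, 0.12821, 0.12821 (working shown to 5 dp, full precision carried).
D = 0.19231² + 0.12821² + 0.14103² + 0.14103² + 0.14103² + 0.12821² + 0.12821² = 0.03698 + 0.01644 + 0.01989 + 0.01989 + 0.01989 + 0.01644 + 0.01644 = 0.14596.
To 3 decimal places, D = 0.146.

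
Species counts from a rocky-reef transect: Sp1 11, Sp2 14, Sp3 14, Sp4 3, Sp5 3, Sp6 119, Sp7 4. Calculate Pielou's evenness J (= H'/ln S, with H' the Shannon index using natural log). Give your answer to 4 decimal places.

Total N = 11+14+14+3+3+119+4 = 168, so the proportions are 0.065476, 0.083333, 0.083333, 0.017857, 0.017857, 0.708333, 0.02381 (working shown to 6 dp, full precision carried).
H' = −Σ pᵢ ln pᵢ = −((-0.178493) + (-0.207076) + (-0.207076) + (-0.071881) + (-0.071881) + (-0.244262) + (-0.088992)) = 1.069660.
With S = 7 species, ln S = 1.945910, so J = 1.069660/1.945910 = 0.549697, i.e. 0.5497 to 4 decimal places.

0.5497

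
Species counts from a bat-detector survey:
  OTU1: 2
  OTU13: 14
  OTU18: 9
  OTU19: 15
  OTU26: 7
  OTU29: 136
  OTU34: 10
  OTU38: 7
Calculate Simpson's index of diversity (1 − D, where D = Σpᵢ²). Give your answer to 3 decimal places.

0.520

Total N = 2+14+9+15+7+136+10+7 = 200, so the proportions are 0.01, 0.07, 0.045, 0.075, 0.035, 0.68, 0.05, 0.035 (working shown to 5 dp, full precision carried).
D = 0.01² + 0.07² + 0.045² + 0.075² + 0.035² + 0.68² + 0.05² + 0.035² = 0.00010 + 0.00490 + 0.00202 + 0.00562 + 0.00123 + 0.46240 + 0.00250 + 0.00123 = 0.48000.
So 1 − D = 0.52000, i.e. 0.520 to 3 decimal places.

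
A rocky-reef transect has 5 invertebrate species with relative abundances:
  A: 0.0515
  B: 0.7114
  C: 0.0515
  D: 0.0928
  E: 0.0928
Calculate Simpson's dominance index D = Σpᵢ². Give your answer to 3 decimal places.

D = 0.0515² + 0.7114² + 0.0515² + 0.0928² + 0.0928² = 0.00265 + 0.50609 + 0.00265 + 0.00861 + 0.00861 = 0.52862 (working shown to 5 dp, full precision carried).
To 3 decimal places, D = 0.529.

0.529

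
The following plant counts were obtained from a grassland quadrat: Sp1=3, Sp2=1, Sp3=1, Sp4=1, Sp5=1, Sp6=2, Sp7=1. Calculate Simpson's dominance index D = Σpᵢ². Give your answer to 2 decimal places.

0.18

Total N = 3+1+1+1+1+2+1 = 10, so the proportions are 0.3, 0.1, 0.1, 0.1, 0.1, 0.2, 0.1 (working shown to 4 dp, full precision carried).
D = 0.3² + 0.1² + 0.1² + 0.1² + 0.1² + 0.2² + 0.1² = 0.0900 + 0.0100 + 0.0100 + 0.0100 + 0.0100 + 0.0400 + 0.0100 = 0.1800.
To 2 decimal places, D = 0.18.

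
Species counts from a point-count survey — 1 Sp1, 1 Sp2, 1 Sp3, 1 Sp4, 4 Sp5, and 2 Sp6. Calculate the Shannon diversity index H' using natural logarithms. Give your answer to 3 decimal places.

Total N = 1+1+1+1+4+2 = 10, so the proportions are 0.1, 0.1, 0.1, 0.1, 0.4, 0.2 (working shown to 5 dp, full precision carried).
Each pᵢ ln pᵢ term: 0.1×(-2.30259)=-0.23026, 0.1×(-2.30259)=-0.23026, 0.1×(-2.30259)=-0.23026, 0.1×(-2.30259)=-0.23026, 0.4×(-0.91629)=-0.36652, 0.2×(-1.60944)=-0.32189.
Sum = -1.60944, so H' = 1.609.

1.609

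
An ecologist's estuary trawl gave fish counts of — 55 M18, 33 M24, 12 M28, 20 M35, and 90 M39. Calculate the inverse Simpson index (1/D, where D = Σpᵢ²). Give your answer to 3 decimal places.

Total N = 55+33+12+20+90 = 210, so the proportions are 0.2619048, 0.1571429, 0.0571429, 0.0952381, 0.4285714 (working shown to 7 dp, full precision carried).
D = 0.2619048² + 0.1571429² + 0.0571429² + 0.0952381² + 0.4285714² = 0.0685941 + 0.0246939 + 0.0032653 + 0.0090703 + 0.1836735 = 0.2892971.
So 1/D = 3.45665, i.e. 3.457 to 3 decimal places.

3.457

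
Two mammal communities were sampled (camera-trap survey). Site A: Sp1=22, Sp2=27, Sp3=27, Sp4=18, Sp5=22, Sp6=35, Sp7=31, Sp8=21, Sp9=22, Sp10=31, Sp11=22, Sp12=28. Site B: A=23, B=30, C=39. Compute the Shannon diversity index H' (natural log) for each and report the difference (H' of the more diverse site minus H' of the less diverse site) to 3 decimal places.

1.391

Site A: N=306, proportions 0.0719, 0.08824, 0.08824, 0.05882, 0.0719, 0.11438, 0.10131, 0.06863, 0.0719, 0.10131, 0.0719, 0.0915, giving H' = 2.46674 (working shown to 5 dp, full precision carried).
Site B: N=92, proportions 0.25, 0.32609, 0.42391, giving H' = 1.07580.
Difference = |2.46674 − 1.07580| = 1.39094, i.e. 1.391 to 3 decimal places.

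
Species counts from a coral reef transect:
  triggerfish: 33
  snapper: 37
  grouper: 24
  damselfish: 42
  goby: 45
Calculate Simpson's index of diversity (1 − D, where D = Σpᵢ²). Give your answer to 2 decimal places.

Total N = 33+37+24+42+45 = 181, so the proportions are 0.1823, 0.2044, 0.1326, 0.232, 0.2486 (working shown to 4 dp, full precision carried).
D = 0.1823² + 0.2044² + 0.1326² + 0.232² + 0.2486² = 0.0332 + 0.0418 + 0.0176 + 0.0538 + 0.0618 = 0.2083.
So 1 − D = 0.7917, i.e. 0.79 to 2 decimal places.

0.79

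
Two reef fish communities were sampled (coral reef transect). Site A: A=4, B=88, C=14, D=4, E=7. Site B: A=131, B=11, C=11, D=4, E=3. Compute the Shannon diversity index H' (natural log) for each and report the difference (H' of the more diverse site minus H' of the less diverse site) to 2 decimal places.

Site A: N=117, proportions 0.0342, 0.7521, 0.1197, 0.0342, 0.0598, giving H' = 0.8676 (working shown to 4 dp, full precision carried).
Site B: N=160, proportions 0.8187, 0.0688, 0.0688, 0.025, 0.0187, giving H' = 0.6986.
Difference = |0.8676 − 0.6986| = 0.1690, i.e. 0.17 to 2 decimal places.

0.17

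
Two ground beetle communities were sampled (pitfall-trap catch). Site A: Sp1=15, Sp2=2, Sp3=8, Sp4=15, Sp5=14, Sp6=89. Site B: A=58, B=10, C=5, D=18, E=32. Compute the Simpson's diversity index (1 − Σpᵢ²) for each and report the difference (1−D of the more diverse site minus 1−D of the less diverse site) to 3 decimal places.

0.103

Site A: N=143, proportions 0.1049, 0.01399, 0.05594, 0.1049, 0.0979, 0.62238, giving 1−D = 0.57773 (working shown to 5 dp, full precision carried).
Site B: N=123, proportions 0.47154, 0.0813, 0.04065, 0.14634, 0.26016, giving 1−D = 0.68028.
Difference = |0.57773 − 0.68028| = 0.10255, i.e. 0.103 to 3 decimal places.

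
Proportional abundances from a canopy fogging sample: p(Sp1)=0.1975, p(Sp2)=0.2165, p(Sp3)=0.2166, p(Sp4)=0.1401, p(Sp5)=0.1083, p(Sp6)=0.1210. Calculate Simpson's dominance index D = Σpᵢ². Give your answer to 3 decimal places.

0.179

D = 0.1975² + 0.2165² + 0.2166² + 0.1401² + 0.1083² + 0.121² = 0.03901 + 0.04687 + 0.04692 + 0.01963 + 0.01173 + 0.01464 = 0.17879 (working shown to 5 dp, full precision carried).
To 3 decimal places, D = 0.179.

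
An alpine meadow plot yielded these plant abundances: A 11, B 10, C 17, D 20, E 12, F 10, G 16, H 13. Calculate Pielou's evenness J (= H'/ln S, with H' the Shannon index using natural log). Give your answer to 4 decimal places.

Total N = 11+10+17+20+12+10+16+13 = 109, so the proportions are 0.100917, 0.091743, 0.155963, 0.183486, 0.110092, 0.091743, 0.146789, 0.119266 (working shown to 6 dp, full precision carried).
H' = −Σ pᵢ ln pᵢ = −((-0.231449) + (-0.219153) + (-0.289801) + (-0.311122) + (-0.242911) + (-0.219153) + (-0.281653) + (-0.253607)) = 2.048848.
With S = 8 species, ln S = 2.079442, so J = 2.048848/2.079442 = 0.985288, i.e. 0.9853 to 4 decimal places.

0.9853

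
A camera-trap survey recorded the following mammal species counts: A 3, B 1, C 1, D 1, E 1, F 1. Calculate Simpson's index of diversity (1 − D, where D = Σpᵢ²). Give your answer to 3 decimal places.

0.781

Total N = 3+1+1+1+1+1 = 8, so the proportions are 0.375, 0.125, 0.125, 0.125, 0.125, 0.125 (working shown to 5 dp, full precision carried).
D = 0.375² + 0.125² + 0.125² + 0.125² + 0.125² + 0.125² = 0.14062 + 0.01562 + 0.01562 + 0.01562 + 0.01562 + 0.01562 = 0.21875.
So 1 − D = 0.78125, i.e. 0.781 to 3 decimal places.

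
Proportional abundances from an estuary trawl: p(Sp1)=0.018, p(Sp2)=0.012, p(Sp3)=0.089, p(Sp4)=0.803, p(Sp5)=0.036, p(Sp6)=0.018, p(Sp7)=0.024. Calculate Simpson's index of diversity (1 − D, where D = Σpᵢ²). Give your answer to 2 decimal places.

D = 0.018² + 0.012² + 0.089² + 0.803² + 0.036² + 0.018² + 0.024² = 0.0003 + 0.0001 + 0.0079 + 0.6448 + 0.0013 + 0.0003 + 0.0006 = 0.6554 (working shown to 4 dp, full precision carried).
So 1 − D = 0.3446, i.e. 0.34 to 2 decimal places.

0.34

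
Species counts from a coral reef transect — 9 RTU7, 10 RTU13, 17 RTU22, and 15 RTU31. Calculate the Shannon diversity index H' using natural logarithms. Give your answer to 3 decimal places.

Total N = 9+10+17+15 = 51, so the proportions are 0.17647, 0.19608, 0.33333, 0.29412 (working shown to 5 dp, full precision carried).
Each pᵢ ln pᵢ term: 0.17647×(-1.73460)=-0.30611, 0.19608×(-1.62924)=-0.31946, 0.33333×(-1.09861)=-0.36620, 0.29412×(-1.22378)=-0.35993.
Sum = -1.35170, so H' = 1.352.

1.352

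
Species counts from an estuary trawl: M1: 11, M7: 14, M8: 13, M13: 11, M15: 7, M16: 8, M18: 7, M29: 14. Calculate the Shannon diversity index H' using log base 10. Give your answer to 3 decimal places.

Total N = 11+14+13+11+7+8+7+14 = 85, so the proportions are 0.12941, 0.16471, 0.15294, 0.12941, 0.08235, 0.09412, 0.08235, 0.16471 (working shown to 5 dp, full precision carried).
Each pᵢ log₁₀ pᵢ term: 0.12941×(-0.88803)=-0.11492, 0.16471×(-0.78329)=-0.12901, 0.15294×(-0.81548)=-0.12472, 0.12941×(-0.88803)=-0.11492, 0.08235×(-1.08432)=-0.08930, 0.09412×(-1.02633)=-0.09660, 0.08235×(-1.08432)=-0.08930, 0.16471×(-0.78329)=-0.12901.
Sum = -0.88778, so H' = 0.888.

0.888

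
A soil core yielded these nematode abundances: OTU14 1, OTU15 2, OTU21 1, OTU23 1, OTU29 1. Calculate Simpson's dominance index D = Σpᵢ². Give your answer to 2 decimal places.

0.22

Total N = 1+2+1+1+1 = 6, so the proportions are 0.1667, 0.3333, 0.1667, 0.1667, 0.1667 (working shown to 4 dp, full precision carried).
D = 0.1667² + 0.3333² + 0.1667² + 0.1667² + 0.1667² = 0.0278 + 0.1111 + 0.0278 + 0.0278 + 0.0278 = 0.2222.
To 2 decimal places, D = 0.22.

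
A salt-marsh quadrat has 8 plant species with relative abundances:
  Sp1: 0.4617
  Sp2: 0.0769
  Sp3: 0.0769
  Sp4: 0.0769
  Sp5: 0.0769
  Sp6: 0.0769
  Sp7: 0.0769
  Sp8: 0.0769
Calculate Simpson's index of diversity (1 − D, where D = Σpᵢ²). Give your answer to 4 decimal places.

0.7454

D = 0.4617² + 0.0769² + 0.0769² + 0.0769² + 0.0769² + 0.0769² + 0.0769² + 0.0769² = 0.213167 + 0.005914 + 0.005914 + 0.005914 + 0.005914 + 0.005914 + 0.005914 + 0.005914 = 0.254562 (working shown to 6 dp, full precision carried).
So 1 − D = 0.745438, i.e. 0.7454 to 4 decimal places.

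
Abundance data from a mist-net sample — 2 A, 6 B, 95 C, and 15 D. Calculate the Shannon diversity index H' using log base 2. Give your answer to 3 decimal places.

0.948

Total N = 2+6+95+15 = 118, so the proportions are 0.01695, 0.05085, 0.80508, 0.12712 (working shown to 5 dp, full precision carried).
Each pᵢ log₂ pᵢ term: 0.01695×(-5.88264)=-0.09971, 0.05085×(-4.29768)=-0.21853, 0.80508×(-0.31279)=-0.25182, 0.12712×(-2.97575)=-0.37827.
Sum = -0.94833, so H' = 0.948.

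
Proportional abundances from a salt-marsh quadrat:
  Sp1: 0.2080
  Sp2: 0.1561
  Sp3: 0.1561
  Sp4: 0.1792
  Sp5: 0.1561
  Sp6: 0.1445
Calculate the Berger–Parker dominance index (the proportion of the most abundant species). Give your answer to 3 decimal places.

0.208

The largest proportion is 0.208, i.e. d = 0.208 to 3 decimal places.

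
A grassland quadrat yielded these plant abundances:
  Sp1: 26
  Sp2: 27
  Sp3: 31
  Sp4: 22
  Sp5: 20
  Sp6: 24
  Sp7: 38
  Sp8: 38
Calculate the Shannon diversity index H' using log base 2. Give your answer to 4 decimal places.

Total N = 26+27+31+22+20+24+38+38 = 226, so the proportions are 0.115044, 0.119469, 0.137168, 0.097345, 0.088496, 0.106195, 0.168142, 0.168142 (working shown to 6 dp, full precision carried).
Each pᵢ log₂ pᵢ term: 0.115044×(-3.119739)=-0.358908, 0.119469×(-3.065291)=-0.366207, 0.137168×(-2.865983)=-0.393122, 0.097345×(-3.360747)=-0.327152, 0.088496×(-3.498251)=-0.309580, 0.106195×(-3.235216)=-0.343563, 0.168142×(-2.572251)=-0.432502, 0.168142×(-2.572251)=-0.432502.
Sum = -2.963537, so H' = 2.9635.

2.9635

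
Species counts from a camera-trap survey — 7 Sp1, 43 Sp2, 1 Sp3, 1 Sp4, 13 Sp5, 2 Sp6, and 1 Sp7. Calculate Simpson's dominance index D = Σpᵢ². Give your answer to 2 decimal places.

0.45

Total N = 7+43+1+1+13+2+1 = 68, so the proportions are 0.1029, 0.6324, 0.0147, 0.0147, 0.1912, 0.0294, 0.0147 (working shown to 4 dp, full precision carried).
D = 0.1029² + 0.6324² + 0.0147² + 0.0147² + 0.1912² + 0.0294² + 0.0147² = 0.0106 + 0.3999 + 0.0002 + 0.0002 + 0.0365 + 0.0009 + 0.0002 = 0.4485.
To 2 decimal places, D = 0.45.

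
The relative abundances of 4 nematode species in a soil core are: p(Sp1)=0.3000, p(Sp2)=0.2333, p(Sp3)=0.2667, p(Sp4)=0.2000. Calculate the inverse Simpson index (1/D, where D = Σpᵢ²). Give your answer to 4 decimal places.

D = 0.3² + 0.2333² + 0.2667² + 0.2² = 0.09000000 + 0.05442889 + 0.07112889 + 0.04000000 = 0.25555778 (working shown to 8 dp, full precision carried).
So 1/D = 3.913009, i.e. 3.9130 to 4 decimal places.

3.9130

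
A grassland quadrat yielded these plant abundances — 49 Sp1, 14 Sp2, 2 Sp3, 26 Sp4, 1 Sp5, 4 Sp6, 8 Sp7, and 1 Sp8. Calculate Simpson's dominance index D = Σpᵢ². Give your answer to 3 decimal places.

Total N = 49+14+2+26+1+4+8+1 = 105, so the proportions are 0.46667, 0.13333, 0.01905, 0.24762, 0.00952, 0.0381, 0.07619, 0.00952 (working shown to 5 dp, full precision carried).
D = 0.46667² + 0.13333² + 0.01905² + 0.24762² + 0.00952² + 0.0381² + 0.07619² + 0.00952² = 0.21778 + 0.01778 + 0.00036 + 0.06132 + 0.00009 + 0.00145 + 0.00580 + 0.00009 = 0.30467.
To 3 decimal places, D = 0.305.

0.305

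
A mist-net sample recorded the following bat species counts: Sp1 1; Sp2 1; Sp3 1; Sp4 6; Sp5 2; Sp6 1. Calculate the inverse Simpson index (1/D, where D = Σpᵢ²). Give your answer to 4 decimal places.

3.2727

Total N = 1+1+1+6+2+1 = 12, so the proportions are 0.08333333, 0.08333333, 0.08333333, 0.5, 0.16666667, 0.08333333 (working shown to 8 dp, full precision carried).
D = 0.08333333² + 0.08333333² + 0.08333333² + 0.5² + 0.16666667² + 0.08333333² = 0.00694444 + 0.00694444 + 0.00694444 + 0.25000000 + 0.02777778 + 0.00694444 = 0.30555556.
So 1/D = 3.272727, i.e. 3.2727 to 4 decimal places.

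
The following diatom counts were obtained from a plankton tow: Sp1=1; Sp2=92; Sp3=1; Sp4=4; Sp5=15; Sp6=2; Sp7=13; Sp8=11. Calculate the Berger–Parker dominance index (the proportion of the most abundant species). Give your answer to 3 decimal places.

0.662

Total N = 1+92+1+4+15+2+13+11 = 139, so the proportions are 0.00719, 0.66187, 0.00719, 0.02878, 0.10791, 0.01439, 0.09353, 0.07914 (working shown to 5 dp, full precision carried).
The largest proportion is 0.66187, i.e. d = 0.662 to 3 decimal places.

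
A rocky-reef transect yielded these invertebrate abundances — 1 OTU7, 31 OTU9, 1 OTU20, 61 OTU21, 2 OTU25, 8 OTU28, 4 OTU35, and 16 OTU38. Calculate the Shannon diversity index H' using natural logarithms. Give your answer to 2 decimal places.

1.39

Total N = 1+31+1+61+2+8+4+16 = 124, so the proportions are 0.0081, 0.25, 0.0081, 0.4919, 0.0161, 0.0645, 0.0323, 0.129 (working shown to 4 dp, full precision carried).
Each pᵢ ln pᵢ term: 0.0081×(-4.8203)=-0.0389, 0.25×(-1.3863)=-0.3466, 0.0081×(-4.8203)=-0.0389, 0.4919×(-0.7094)=-0.3490, 0.0161×(-4.1271)=-0.0666, 0.0645×(-2.7408)=-0.1768, 0.0323×(-3.4340)=-0.1108, 0.129×(-2.0477)=-0.2642.
Sum = -1.3917, so H' = 1.39.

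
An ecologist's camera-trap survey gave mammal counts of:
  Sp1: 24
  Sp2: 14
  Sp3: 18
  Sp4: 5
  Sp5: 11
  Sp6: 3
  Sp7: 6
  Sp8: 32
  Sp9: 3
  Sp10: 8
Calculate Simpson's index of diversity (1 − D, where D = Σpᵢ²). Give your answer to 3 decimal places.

0.845

Total N = 24+14+18+5+11+3+6+32+3+8 = 124, so the proportions are 0.19355, 0.1129, 0.14516, 0.04032, 0.08871, 0.02419, 0.04839, 0.25806, 0.02419, 0.06452 (working shown to 5 dp, full precision carried).
D = 0.19355² + 0.1129² + 0.14516² + 0.04032² + 0.08871² + 0.02419² + 0.04839² + 0.25806² + 0.02419² + 0.06452² = 0.03746 + 0.01275 + 0.02107 + 0.00163 + 0.00787 + 0.00059 + 0.00234 + 0.06660 + 0.00059 + 0.00416 = 0.15505.
So 1 − D = 0.84495, i.e. 0.845 to 3 decimal places.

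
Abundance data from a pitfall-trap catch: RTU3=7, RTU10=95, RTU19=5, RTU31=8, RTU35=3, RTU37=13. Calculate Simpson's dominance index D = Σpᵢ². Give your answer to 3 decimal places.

Total N = 7+95+5+8+3+13 = 131, so the proportions are 0.05344, 0.72519, 0.03817, 0.06107, 0.0229, 0.09924 (working shown to 5 dp, full precision carried).
D = 0.05344² + 0.72519² + 0.03817² + 0.06107² + 0.0229² + 0.09924² = 0.00286 + 0.52590 + 0.00146 + 0.00373 + 0.00052 + 0.00985 = 0.54432.
To 3 decimal places, D = 0.544.

0.544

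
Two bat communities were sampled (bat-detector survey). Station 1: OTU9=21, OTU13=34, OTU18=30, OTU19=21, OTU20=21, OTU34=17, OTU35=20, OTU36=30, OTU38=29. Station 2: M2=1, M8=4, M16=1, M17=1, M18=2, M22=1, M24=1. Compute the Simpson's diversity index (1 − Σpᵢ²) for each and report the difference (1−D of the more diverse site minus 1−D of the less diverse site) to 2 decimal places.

0.09

Station 1: N=223, proportions 0.0942, 0.1525, 0.1345, 0.0942, 0.0942, 0.0762, 0.0897, 0.1345, 0.13, giving 1−D = 0.8832 (working shown to 4 dp, full precision carried).
Station 2: N=11, proportions 0.0909, 0.3636, 0.0909, 0.0909, 0.1818, 0.0909, 0.0909, giving 1−D = 0.7934.
Difference = |0.8832 − 0.7934| = 0.0898, i.e. 0.09 to 2 decimal places.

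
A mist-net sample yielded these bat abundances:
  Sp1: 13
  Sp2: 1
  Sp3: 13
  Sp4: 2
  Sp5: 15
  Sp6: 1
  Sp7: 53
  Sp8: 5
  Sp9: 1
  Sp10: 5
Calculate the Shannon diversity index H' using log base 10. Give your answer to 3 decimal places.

0.702

Total N = 13+1+13+2+15+1+53+5+1+5 = 109, so the proportions are 0.11927, 0.00917, 0.11927, 0.01835, 0.13761, 0.00917, 0.48624, 0.04587, 0.00917, 0.04587 (working shown to 5 dp, full precision carried).
Each pᵢ log₁₀ pᵢ term: 0.11927×(-0.92348)=-0.11014, 0.00917×(-2.03743)=-0.01869, 0.11927×(-0.92348)=-0.11014, 0.01835×(-1.73640)=-0.03186, 0.13761×(-0.86134)=-0.11853, 0.00917×(-2.03743)=-0.01869, 0.48624×(-0.31315)=-0.15227, 0.04587×(-1.33846)=-0.06140, 0.00917×(-2.03743)=-0.01869, 0.04587×(-1.33846)=-0.06140.
Sum = -0.70181, so H' = 0.702.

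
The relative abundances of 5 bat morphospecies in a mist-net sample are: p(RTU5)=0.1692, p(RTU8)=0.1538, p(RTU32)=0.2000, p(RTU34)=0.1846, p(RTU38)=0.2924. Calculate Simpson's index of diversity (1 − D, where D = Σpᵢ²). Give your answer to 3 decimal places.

D = 0.1692² + 0.1538² + 0.2² + 0.1846² + 0.2924² = 0.02863 + 0.02365 + 0.04000 + 0.03408 + 0.08550 = 0.21186 (working shown to 5 dp, full precision carried).
So 1 − D = 0.78814, i.e. 0.788 to 3 decimal places.

0.788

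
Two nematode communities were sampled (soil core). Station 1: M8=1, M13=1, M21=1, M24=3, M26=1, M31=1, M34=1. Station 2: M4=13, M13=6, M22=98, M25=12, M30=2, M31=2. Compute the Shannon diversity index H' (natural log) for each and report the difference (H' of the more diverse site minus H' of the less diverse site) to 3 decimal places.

0.896

Station 1: N=9, proportions 0.11111, 0.11111, 0.11111, 0.33333, 0.11111, 0.11111, 0.11111, giving H' = 1.83102 (working shown to 5 dp, full precision carried).
Station 2: N=133, proportions 0.09774, 0.04511, 0.73684, 0.09023, 0.01504, 0.01504, giving H' = 0.93536.
Difference = |1.83102 − 0.93536| = 0.89566, i.e. 0.896 to 3 decimal places.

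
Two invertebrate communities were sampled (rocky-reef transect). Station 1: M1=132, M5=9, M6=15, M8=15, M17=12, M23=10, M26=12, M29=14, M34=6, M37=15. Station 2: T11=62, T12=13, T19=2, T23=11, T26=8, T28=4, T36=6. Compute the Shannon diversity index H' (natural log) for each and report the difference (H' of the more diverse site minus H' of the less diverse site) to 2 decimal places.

0.30

Station 1: N=240, proportions 0.55, 0.0375, 0.0625, 0.0625, 0.05, 0.0417, 0.05, 0.0583, 0.025, 0.0625, giving H' = 1.6618 (working shown to 4 dp, full precision carried).
Station 2: N=106, proportions 0.5849, 0.1226, 0.0189, 0.1038, 0.0755, 0.0377, 0.0566, giving H' = 1.3623.
Difference = |1.6618 − 1.3623| = 0.2995, i.e. 0.30 to 2 decimal places.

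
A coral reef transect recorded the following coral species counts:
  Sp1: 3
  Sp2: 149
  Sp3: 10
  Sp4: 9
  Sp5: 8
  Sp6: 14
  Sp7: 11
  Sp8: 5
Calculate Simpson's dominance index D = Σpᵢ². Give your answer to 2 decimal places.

Total N = 3+149+10+9+8+14+11+5 = 209, so the proportions are 0.0144, 0.7129, 0.0478, 0.0431, 0.0383, 0.067, 0.0526, 0.0239 (working shown to 4 dp, full precision carried).
D = 0.0144² + 0.7129² + 0.0478² + 0.0431² + 0.0383² + 0.067² + 0.0526² + 0.0239² = 0.0002 + 0.5083 + 0.0023 + 0.0019 + 0.0015 + 0.0045 + 0.0028 + 0.0006 = 0.5219.
To 2 decimal places, D = 0.52.

0.52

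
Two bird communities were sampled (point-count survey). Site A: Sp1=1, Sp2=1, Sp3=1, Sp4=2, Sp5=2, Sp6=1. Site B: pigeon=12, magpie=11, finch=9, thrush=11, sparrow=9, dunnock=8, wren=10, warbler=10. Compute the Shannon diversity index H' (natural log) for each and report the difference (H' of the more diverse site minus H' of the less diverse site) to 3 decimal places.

0.339

Site A: N=8, proportions 0.125, 0.125, 0.125, 0.25, 0.25, 0.125, giving H' = 1.7328680 (working shown to 7 dp, full precision carried).
Site B: N=80, proportions 0.15, 0.1375, 0.1125, 0.1375, 0.1125, 0.1, 0.125, 0.125, giving H' = 2.0719035.
Difference = |1.7328680 − 2.0719035| = 0.3390355, i.e. 0.339 to 3 decimal places.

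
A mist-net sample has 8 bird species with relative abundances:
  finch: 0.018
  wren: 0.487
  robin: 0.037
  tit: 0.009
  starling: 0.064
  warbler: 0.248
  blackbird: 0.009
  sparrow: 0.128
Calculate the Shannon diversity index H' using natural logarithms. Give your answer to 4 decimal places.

Each pᵢ ln pᵢ term (working shown to 6 dp, full precision carried): 0.018×(-4.017384)=-0.072313, 0.487×(-0.719491)=-0.350392, 0.037×(-3.296837)=-0.121983, 0.009×(-4.710531)=-0.042395, 0.064×(-2.748872)=-0.175928, 0.248×(-1.394327)=-0.345793, 0.009×(-4.710531)=-0.042395, 0.128×(-2.055725)=-0.263133.
Sum = -1.414331, so H' = 1.4143.

1.4143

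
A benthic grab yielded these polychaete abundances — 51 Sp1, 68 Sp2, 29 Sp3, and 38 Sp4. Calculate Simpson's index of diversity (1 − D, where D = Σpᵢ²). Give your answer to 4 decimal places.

Total N = 51+68+29+38 = 186, so the proportions are 0.274194, 0.365591, 0.155914, 0.204301 (working shown to 6 dp, full precision carried).
D = 0.274194² + 0.365591² + 0.155914² + 0.204301² = 0.075182 + 0.133657 + 0.024309 + 0.041739 = 0.274887.
So 1 − D = 0.725113, i.e. 0.7251 to 4 decimal places.

0.7251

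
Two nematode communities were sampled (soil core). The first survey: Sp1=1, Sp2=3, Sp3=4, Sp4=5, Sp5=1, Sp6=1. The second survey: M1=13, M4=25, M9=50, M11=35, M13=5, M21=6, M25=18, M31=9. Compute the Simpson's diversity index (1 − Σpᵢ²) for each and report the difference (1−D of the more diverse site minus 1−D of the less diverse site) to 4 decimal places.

0.0432

The first survey: N=15, proportions 0.0666666667, 0.2, 0.2666666667, 0.3333333333, 0.0666666667, 0.0666666667, giving 1−D = 0.7644444444 (working shown to 10 dp, full precision carried).
The second survey: N=161, proportions 0.0807453416, 0.1552795031, 0.3105590062, 0.2173913043, 0.0310559006, 0.0372670807, 0.1118012422, 0.0559006211, giving 1−D = 0.8076848887.
Difference = |0.7644444444 − 0.8076848887| = 0.0432404443, i.e. 0.0432 to 4 decimal places.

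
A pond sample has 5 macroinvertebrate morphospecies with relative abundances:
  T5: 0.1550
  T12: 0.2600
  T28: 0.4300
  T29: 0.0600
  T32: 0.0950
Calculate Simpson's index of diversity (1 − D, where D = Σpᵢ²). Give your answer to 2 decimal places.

D = 0.155² + 0.26² + 0.43² + 0.06² + 0.095² = 0.0240 + 0.0676 + 0.1849 + 0.0036 + 0.0090 = 0.2891 (working shown to 4 dp, full precision carried).
So 1 − D = 0.7108, i.e. 0.71 to 2 decimal places.

0.71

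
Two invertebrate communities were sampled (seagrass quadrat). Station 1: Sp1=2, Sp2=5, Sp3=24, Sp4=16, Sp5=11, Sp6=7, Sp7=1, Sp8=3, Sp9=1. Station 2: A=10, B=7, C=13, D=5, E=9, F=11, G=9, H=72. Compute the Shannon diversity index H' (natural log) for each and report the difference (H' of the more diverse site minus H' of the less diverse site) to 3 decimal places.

Station 1: N=70, proportions 0.028571, 0.071429, 0.342857, 0.228571, 0.157143, 0.1, 0.014286, 0.042857, 0.014286, giving H' = 1.771892 (working shown to 6 dp, full precision carried).
Station 2: N=136, proportions 0.073529, 0.051471, 0.095588, 0.036765, 0.066176, 0.080882, 0.066176, 0.529412, giving H' = 1.589967.
Difference = |1.771892 − 1.589967| = 0.181925, i.e. 0.182 to 3 decimal places.

0.182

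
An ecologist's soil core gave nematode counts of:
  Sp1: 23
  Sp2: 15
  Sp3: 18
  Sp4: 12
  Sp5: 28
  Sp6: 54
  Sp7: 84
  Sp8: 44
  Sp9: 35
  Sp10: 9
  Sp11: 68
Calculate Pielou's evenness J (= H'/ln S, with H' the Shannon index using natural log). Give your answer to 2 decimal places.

0.91

Total N = 23+15+18+12+28+54+84+44+35+9+68 = 390, so the proportions are 0.059, 0.0385, 0.0462, 0.0308, 0.0718, 0.1385, 0.2154, 0.1128, 0.0897, 0.0231, 0.1744 (working shown to 4 dp, full precision carried).
H' = −Σ pᵢ ln pᵢ = −((-0.1669) + (-0.1253) + (-0.1420) + (-0.1071) + (-0.1891) + (-0.2738) + (-0.3307) + (-0.2462) + (-0.2164) + (-0.0870) + (-0.3045)) = 2.1889.
With S = 11 species, ln S = 2.3979, so J = 2.1889/2.3979 = 0.9128, i.e. 0.91 to 2 decimal places.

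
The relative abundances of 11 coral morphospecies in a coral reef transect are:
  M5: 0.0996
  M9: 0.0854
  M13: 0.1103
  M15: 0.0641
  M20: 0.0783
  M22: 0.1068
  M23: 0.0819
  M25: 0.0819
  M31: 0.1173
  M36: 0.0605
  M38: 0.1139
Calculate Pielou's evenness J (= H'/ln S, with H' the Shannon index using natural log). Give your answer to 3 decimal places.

H' = −Σ pᵢ ln pᵢ = −((-0.22974) + (-0.21012) + (-0.24316) + (-0.17610) + (-0.19945) + (-0.23889) + (-0.20493) + (-0.20493) + (-0.25138) + (-0.16971) + (-0.24744)) = 2.37585 (working shown to 5 dp, full precision carried).
With S = 11 species, ln S = 2.39790, so J = 2.37585/2.39790 = 0.99081, i.e. 0.991 to 3 decimal places.

0.991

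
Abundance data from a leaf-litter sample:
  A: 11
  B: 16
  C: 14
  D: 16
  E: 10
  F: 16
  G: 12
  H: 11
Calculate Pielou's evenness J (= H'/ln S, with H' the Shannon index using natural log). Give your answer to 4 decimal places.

Total N = 11+16+14+16+10+16+12+11 = 106, so the proportions are 0.103774, 0.150943, 0.132075, 0.150943, 0.09434, 0.150943, 0.113208, 0.103774 (working shown to 6 dp, full precision carried).
H' = −Σ pᵢ ln pᵢ = −((-0.235104) + (-0.285411) + (-0.267371) + (-0.285411) + (-0.222722) + (-0.285411) + (-0.246626) + (-0.235104)) = 2.063161.
With S = 8 species, ln S = 2.079442, so J = 2.063161/2.079442 = 0.992171, i.e. 0.9922 to 4 decimal places.

0.9922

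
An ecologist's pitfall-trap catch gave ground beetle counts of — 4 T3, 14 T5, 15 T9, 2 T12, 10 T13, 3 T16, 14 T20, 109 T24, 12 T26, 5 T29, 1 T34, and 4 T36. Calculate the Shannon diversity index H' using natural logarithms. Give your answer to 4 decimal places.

Total N = 4+14+15+2+10+3+14+109+12+5+1+4 = 193, so the proportions are 0.020725, 0.072539, 0.07772, 0.010363, 0.051813, 0.015544, 0.072539, 0.564767, 0.062176, 0.025907, 0.005181, 0.020725 (working shown to 6 dp, full precision carried).
Each pᵢ ln pᵢ term: 0.020725×(-3.876396)=-0.080340, 0.072539×(-2.623633)=-0.190315, 0.07772×(-2.554640)=-0.198547, 0.010363×(-4.569543)=-0.047353, 0.051813×(-2.960105)=-0.153373, 0.015544×(-4.164078)=-0.064727, 0.072539×(-2.623633)=-0.190315, 0.564767×(-0.571342)=-0.322675, 0.062176×(-2.777784)=-0.172712, 0.025907×(-3.653252)=-0.094644, 0.005181×(-5.262690)=-0.027268, 0.020725×(-3.876396)=-0.080340.
Sum = -1.622609, so H' = 1.6226.

1.6226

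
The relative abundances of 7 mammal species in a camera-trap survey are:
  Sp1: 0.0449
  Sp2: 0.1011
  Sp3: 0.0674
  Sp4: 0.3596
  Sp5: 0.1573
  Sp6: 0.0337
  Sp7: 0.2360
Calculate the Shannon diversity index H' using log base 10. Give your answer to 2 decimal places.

Each pᵢ log₁₀ pᵢ term (working shown to 4 dp, full precision carried): 0.0449×(-1.3478)=-0.0605, 0.1011×(-0.9952)=-0.1006, 0.0674×(-1.1713)=-0.0789, 0.3596×(-0.4442)=-0.1597, 0.1573×(-0.8033)=-0.1264, 0.0337×(-1.4724)=-0.0496, 0.236×(-0.6271)=-0.1480.
Sum = -0.7238, so H' = 0.72.

0.72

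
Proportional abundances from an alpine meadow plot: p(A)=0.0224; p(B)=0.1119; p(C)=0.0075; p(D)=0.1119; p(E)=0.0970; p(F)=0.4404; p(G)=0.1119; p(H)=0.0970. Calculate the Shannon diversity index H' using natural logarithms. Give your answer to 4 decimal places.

Each pᵢ ln pᵢ term (working shown to 6 dp, full precision carried): 0.0224×(-3.798694)=-0.085091, 0.1119×(-2.190150)=-0.245078, 0.0075×(-4.892852)=-0.036696, 0.1119×(-2.190150)=-0.245078, 0.097×(-2.333044)=-0.226305, 0.4404×(-0.820072)=-0.361160, 0.1119×(-2.190150)=-0.245078, 0.097×(-2.333044)=-0.226305.
Sum = -1.670791, so H' = 1.6708.

1.6708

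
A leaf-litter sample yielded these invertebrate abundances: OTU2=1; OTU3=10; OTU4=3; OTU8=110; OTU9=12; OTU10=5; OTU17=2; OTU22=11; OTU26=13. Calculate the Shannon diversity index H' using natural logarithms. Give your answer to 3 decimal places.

1.272

Total N = 1+10+3+110+12+5+2+11+13 = 167, so the proportions are 0.00599, 0.05988, 0.01796, 0.65868, 0.07186, 0.02994, 0.01198, 0.06587, 0.07784 (working shown to 5 dp, full precision carried).
Each pᵢ ln pᵢ term: 0.00599×(-5.11799)=-0.03065, 0.05988×(-2.81541)=-0.16859, 0.01796×(-4.01938)=-0.07220, 0.65868×(-0.41751)=-0.27501, 0.07186×(-2.63309)=-0.18920, 0.02994×(-3.50856)=-0.10505, 0.01198×(-4.42485)=-0.05299, 0.06587×(-2.72010)=-0.17917, 0.07784×(-2.55304)=-0.19874.
Sum = -1.27160, so H' = 1.272.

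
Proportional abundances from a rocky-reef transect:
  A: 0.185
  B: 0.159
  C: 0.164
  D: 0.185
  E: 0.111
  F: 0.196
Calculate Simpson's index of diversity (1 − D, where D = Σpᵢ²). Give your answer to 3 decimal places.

0.829

D = 0.185² + 0.159² + 0.164² + 0.185² + 0.111² + 0.196² = 0.03422 + 0.02528 + 0.02690 + 0.03422 + 0.01232 + 0.03842 = 0.17136 (working shown to 5 dp, full precision carried).
So 1 − D = 0.82864, i.e. 0.829 to 3 decimal places.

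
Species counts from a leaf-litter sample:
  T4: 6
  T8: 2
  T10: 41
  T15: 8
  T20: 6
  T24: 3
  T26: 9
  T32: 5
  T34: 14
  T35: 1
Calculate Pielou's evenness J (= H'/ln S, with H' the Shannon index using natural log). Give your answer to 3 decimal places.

0.790

Total N = 6+2+41+8+6+3+9+5+14+1 = 95, so the proportions are 0.06316, 0.02105, 0.43158, 0.08421, 0.06316, 0.03158, 0.09474, 0.05263, 0.14737, 0.01053 (working shown to 5 dp, full precision carried).
H' = −Σ pᵢ ln pᵢ = −((-0.17445) + (-0.08128) + (-0.36266) + (-0.20837) + (-0.17445) + (-0.10911) + (-0.22326) + (-0.15497) + (-0.28218) + (-0.04794)) = 1.81867.
With S = 10 species, ln S = 2.30259, so J = 1.81867/2.30259 = 0.78984, i.e. 0.790 to 3 decimal places.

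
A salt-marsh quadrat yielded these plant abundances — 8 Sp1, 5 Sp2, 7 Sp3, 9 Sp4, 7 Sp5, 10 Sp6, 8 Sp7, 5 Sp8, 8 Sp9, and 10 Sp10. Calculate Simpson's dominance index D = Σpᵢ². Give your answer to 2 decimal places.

0.10

Total N = 8+5+7+9+7+10+8+5+8+10 = 77, so the proportions are 0.1039, 0.0649, 0.0909, 0.1169, 0.0909, 0.1299, 0.1039, 0.0649, 0.1039, 0.1299 (working shown to 4 dp, full precision carried).
D = 0.1039² + 0.0649² + 0.0909² + 0.1169² + 0.0909² + 0.1299² + 0.1039² + 0.0649² + 0.1039² + 0.1299² = 0.0108 + 0.0042 + 0.0083 + 0.0137 + 0.0083 + 0.0169 + 0.0108 + 0.0042 + 0.0108 + 0.0169 = 0.1047.
To 2 decimal places, D = 0.10.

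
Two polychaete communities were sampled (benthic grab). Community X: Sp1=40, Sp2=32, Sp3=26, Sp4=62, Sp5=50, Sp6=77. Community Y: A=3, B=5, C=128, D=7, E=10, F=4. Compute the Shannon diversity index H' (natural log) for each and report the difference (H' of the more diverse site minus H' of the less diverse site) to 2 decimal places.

Community X: N=287, proportions 0.13937, 0.1115, 0.09059, 0.21603, 0.17422, 0.26829, giving H' = 1.72525 (working shown to 5 dp, full precision carried).
Community Y: N=157, proportions 0.01911, 0.03185, 0.81529, 0.04459, 0.06369, 0.02548, giving H' = 0.75946.
Difference = |1.72525 − 0.75946| = 0.96579, i.e. 0.97 to 2 decimal places.

0.97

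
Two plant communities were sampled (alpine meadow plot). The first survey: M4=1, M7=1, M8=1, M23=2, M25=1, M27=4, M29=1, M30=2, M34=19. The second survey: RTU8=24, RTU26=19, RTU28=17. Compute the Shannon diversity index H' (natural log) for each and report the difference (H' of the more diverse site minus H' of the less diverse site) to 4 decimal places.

The first survey: N=32, proportions 0.03125, 0.03125, 0.03125, 0.0625, 0.03125, 0.125, 0.03125, 0.0625, 0.59375, giving H' = 1.457545 (working shown to 6 dp, full precision carried).
The second survey: N=60, proportions 0.4, 0.316667, 0.283333, giving H' = 1.087974.
Difference = |1.457545 − 1.087974| = 0.369571, i.e. 0.3696 to 4 decimal places.

0.3696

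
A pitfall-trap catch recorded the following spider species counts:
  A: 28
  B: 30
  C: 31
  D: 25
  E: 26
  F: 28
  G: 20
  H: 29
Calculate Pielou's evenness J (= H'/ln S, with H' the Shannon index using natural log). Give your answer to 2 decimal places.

Total N = 28+30+31+25+26+28+20+29 = 217, so the proportions are 0.129, 0.1382, 0.1429, 0.1152, 0.1198, 0.129, 0.0922, 0.1336 (working shown to 4 dp, full precision carried).
H' = −Σ pᵢ ln pᵢ = −((-0.2642) + (-0.2736) + (-0.2780) + (-0.2490) + (-0.2542) + (-0.2642) + (-0.2197) + (-0.2690)) = 2.0719.
With S = 8 species, ln S = 2.0794, so J = 2.0719/2.0794 = 0.9964, i.e. 1.00 to 2 decimal places.

1.00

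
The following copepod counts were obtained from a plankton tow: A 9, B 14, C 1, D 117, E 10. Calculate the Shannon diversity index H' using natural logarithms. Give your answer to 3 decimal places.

Total N = 9+14+1+117+10 = 151, so the proportions are 0.0596, 0.09272, 0.00662, 0.77483, 0.06623 (working shown to 5 dp, full precision carried).
Each pᵢ ln pᵢ term: 0.0596×(-2.82006)=-0.16808, 0.09272×(-2.37822)=-0.22050, 0.00662×(-5.01728)=-0.03323, 0.77483×(-0.25511)=-0.19766, 0.06623×(-2.71469)=-0.17978.
Sum = -0.79925, so H' = 0.799.

0.799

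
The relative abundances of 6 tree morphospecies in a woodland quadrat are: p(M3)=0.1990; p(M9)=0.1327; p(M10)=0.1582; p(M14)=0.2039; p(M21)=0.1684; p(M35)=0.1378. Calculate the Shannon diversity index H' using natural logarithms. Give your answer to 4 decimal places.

1.7783

Each pᵢ ln pᵢ term (working shown to 6 dp, full precision carried): 0.199×(-1.614450)=-0.321276, 0.1327×(-2.019664)=-0.268009, 0.1582×(-1.843895)=-0.291704, 0.2039×(-1.590126)=-0.324227, 0.1684×(-1.781413)=-0.299990, 0.1378×(-1.981952)=-0.273113.
Sum = -1.778319, so H' = 1.7783.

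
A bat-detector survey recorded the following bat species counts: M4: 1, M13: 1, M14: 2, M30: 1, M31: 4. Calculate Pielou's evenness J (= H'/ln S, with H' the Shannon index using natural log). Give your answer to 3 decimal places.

Total N = 1+1+2+1+4 = 9, so the proportions are 0.11111, 0.11111, 0.22222, 0.11111, 0.44444 (working shown to 5 dp, full precision carried).
H' = −Σ pᵢ ln pᵢ = −((-0.24414) + (-0.24414) + (-0.33424) + (-0.24414) + (-0.36041)) = 1.42706.
With S = 5 species, ln S = 1.60944, so J = 1.42706/1.60944 = 0.88668, i.e. 0.887 to 3 decimal places.

0.887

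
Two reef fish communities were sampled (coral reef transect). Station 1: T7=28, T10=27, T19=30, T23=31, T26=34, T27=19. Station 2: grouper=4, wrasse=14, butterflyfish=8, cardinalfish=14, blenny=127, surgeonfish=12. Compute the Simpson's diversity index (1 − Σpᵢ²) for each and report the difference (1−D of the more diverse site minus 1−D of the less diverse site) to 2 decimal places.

0.35

Station 1: N=169, proportions 0.1657, 0.1598, 0.1775, 0.1834, 0.2012, 0.1124, giving 1−D = 0.8288 (working shown to 4 dp, full precision carried).
Station 2: N=179, proportions 0.0223, 0.0782, 0.0447, 0.0782, 0.7095, 0.067, giving 1−D = 0.4774.
Difference = |0.8288 − 0.4774| = 0.3514, i.e. 0.35 to 2 decimal places.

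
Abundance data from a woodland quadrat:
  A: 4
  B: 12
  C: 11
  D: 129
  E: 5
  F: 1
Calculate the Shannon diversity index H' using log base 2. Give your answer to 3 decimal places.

Total N = 4+12+11+129+5+1 = 162, so the proportions are 0.02469, 0.07407, 0.0679, 0.7963, 0.03086, 0.00617 (working shown to 5 dp, full precision carried).
Each pᵢ log₂ pᵢ term: 0.02469×(-5.33985)=-0.13185, 0.07407×(-3.75489)=-0.27814, 0.0679×(-3.88042)=-0.26349, 0.7963×(-0.32862)=-0.26168, 0.03086×(-5.01792)=-0.15487, 0.00617×(-7.33985)=-0.04531.
Sum = -1.13534, so H' = 1.135.

1.135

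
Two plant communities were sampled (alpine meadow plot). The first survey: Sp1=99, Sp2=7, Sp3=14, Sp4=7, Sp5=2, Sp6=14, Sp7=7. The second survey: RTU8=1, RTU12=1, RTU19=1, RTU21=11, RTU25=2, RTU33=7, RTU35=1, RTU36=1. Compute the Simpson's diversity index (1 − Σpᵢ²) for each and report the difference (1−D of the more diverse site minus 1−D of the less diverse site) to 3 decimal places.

0.173

The first survey: N=150, proportions 0.66, 0.04667, 0.09333, 0.04667, 0.01333, 0.09333, 0.04667, giving 1−D = 0.54027 (working shown to 5 dp, full precision carried).
The second survey: N=25, proportions 0.04, 0.04, 0.04, 0.44, 0.08, 0.28, 0.04, 0.04, giving 1−D = 0.71360.
Difference = |0.54027 − 0.71360| = 0.17333, i.e. 0.173 to 3 decimal places.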